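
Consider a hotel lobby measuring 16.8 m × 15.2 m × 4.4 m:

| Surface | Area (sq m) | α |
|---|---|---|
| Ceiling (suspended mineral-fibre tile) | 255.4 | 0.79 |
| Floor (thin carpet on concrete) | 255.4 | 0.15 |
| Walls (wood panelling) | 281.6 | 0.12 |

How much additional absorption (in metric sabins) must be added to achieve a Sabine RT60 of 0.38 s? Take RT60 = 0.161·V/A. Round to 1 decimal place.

202.2 sabins

Equivalent absorption area: A₁ = 255.4·0.79 + 255.4·0.15 + 281.6·0.12 = 273.868 sq m.
V = 1123.584 m³. Required absorption A₂ = 0.161 × 1123.584 / 0.38 = 476.045 sabins.
Additional absorption ΔA = 476.045 − 273.868 = 202.2 sabins.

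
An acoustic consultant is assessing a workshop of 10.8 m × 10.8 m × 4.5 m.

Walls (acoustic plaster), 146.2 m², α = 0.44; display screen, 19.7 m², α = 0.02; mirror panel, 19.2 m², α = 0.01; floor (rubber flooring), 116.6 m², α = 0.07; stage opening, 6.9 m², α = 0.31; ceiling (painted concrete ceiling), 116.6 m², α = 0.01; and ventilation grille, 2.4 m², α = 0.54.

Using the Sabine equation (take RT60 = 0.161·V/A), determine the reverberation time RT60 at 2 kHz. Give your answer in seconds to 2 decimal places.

Total absorption A = 146.2×0.44 + 19.7×0.02 + 19.2×0.01 + 116.6×0.07 + 6.9×0.31 + 116.6×0.01 + 2.4×0.54
  = 64.328 + 0.394 + 0.192 + 8.162 + 2.139 + 1.166 + 1.296 = 77.677 m² sabins.
V = 10.8·10.8·4.5 = 524.88 m³.
Sabine: RT60 = 0.161 × 524.88 / 77.677 = 1.09 s.

1.09 sec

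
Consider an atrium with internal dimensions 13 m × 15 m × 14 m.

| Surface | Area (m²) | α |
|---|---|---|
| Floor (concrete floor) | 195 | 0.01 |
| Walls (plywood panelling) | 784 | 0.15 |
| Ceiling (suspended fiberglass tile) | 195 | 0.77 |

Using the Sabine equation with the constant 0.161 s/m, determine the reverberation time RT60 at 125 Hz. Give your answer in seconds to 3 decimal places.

Equivalent absorption area: A = 195*0.01 + 784*0.15 + 195*0.77 = 269.700 m².
Room volume: 2730 m³.
T = 0.161 V/A = 0.161·2730/269.700 = 1.630 s.

1.630 sec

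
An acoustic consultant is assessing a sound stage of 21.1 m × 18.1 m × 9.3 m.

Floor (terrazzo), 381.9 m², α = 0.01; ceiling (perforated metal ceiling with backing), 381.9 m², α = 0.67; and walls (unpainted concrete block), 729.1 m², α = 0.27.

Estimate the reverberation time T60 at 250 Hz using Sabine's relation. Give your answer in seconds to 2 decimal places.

1.25 sec

A = Σ Sᵢαᵢ = 381.9*0.01 + 381.9*0.67 + 729.1*0.27 = 456.549 sabins.
V = 21.1·18.1·9.3 = 3551.763 m³.
RT60 = 0.161 · V / A = 0.161 × 3551.763 / 456.549 = 1.25 s.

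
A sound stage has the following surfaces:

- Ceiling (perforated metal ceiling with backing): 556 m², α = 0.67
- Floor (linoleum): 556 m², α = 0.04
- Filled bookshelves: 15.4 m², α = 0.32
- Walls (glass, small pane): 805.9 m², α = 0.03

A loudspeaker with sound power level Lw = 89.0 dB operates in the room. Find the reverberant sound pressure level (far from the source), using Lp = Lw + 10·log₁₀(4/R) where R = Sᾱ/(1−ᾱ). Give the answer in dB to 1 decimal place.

67.7 dB

Σ(Sᵢαᵢ) = 556×0.67 + 556×0.04 + 15.4×0.32 + 805.9×0.03 = 423.865; total area S = 1933.3 m².
ᾱ = 423.865/1933.3 = 0.2192; R = Sᾱ/(1−ᾱ) = 423.865/(1−0.2192) = 542.860 m².
Lp = Lw + 10 log₁₀(4/R) = 89.0 -21.33 = 67.7 dB.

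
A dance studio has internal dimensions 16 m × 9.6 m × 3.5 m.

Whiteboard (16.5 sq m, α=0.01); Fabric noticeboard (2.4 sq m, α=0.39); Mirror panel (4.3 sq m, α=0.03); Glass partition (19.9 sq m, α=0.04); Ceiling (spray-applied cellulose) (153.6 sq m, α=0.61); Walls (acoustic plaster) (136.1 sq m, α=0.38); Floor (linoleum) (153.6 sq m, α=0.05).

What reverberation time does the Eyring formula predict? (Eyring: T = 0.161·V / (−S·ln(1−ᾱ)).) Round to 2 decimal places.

0.46 sec

Total surface area S = 16.5 + 2.4 + 4.3 + 19.9 + 153.6 + 136.1 + 153.6 = 486.4 sq m.
Absorption A = 16.5×0.01 + 2.4×0.39 + 4.3×0.03 + 19.9×0.04 + 153.6×0.61 + 136.1×0.38 + 153.6×0.05 = 155.120 sabins.
Mean coefficient ᾱ = A/S = 0.3189.
−S·ln(1−ᾱ) = −486.4 × ln(1 − 0.3189) = 186.800.
V = 16 × 9.6 × 3.5 = 537.6 m³.
RT60 = 0.161 × 537.6 / 186.800 = 0.46 s.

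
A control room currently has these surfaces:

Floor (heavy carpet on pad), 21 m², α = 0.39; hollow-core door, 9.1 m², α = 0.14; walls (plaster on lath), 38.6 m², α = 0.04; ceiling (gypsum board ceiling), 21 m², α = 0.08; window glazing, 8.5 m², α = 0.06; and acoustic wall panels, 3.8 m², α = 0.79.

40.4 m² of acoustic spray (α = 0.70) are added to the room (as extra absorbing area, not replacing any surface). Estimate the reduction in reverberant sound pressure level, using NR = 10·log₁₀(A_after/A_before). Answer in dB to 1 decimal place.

4.4 dB

Summing Sᵢαᵢ: 8.190 + 1.274 + 1.544 + 1.680 + 0.510 + 3.002 → A_before = 16.200 sabins.
Treatment contributes 40.4·0.70 = 28.280 sabins.
A_after = 16.200 + 28.280 = 44.480 sabins.
Reduction = 10 log₁₀(A_after/A_before) = 10 log₁₀(2.7457) = 4.4 dB.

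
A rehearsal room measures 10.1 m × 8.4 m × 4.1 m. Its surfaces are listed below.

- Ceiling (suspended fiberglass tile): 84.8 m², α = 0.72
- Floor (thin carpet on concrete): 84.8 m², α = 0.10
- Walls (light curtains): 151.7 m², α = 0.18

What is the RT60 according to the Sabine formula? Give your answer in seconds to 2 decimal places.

0.58 seconds

Summing Sᵢαᵢ: 61.056 + 8.480 + 27.306 → A = 96.842 sabins.
Volume V = 10.1 × 8.4 × 4.1 = 347.844 m³.
T = 0.161 V/A = 0.161·347.844/96.842 = 0.58 s.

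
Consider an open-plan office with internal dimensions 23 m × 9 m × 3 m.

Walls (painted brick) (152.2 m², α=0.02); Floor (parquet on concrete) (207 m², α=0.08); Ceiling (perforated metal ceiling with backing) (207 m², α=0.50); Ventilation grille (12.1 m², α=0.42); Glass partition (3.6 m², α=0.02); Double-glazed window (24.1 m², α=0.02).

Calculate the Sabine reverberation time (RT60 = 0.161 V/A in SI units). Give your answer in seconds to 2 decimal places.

Total absorption A = 152.2·0.02 + 207·0.08 + 207·0.50 + 12.1·0.42 + 3.6·0.02 + 24.1·0.02
  = 3.044 + 16.560 + 103.500 + 5.082 + 0.072 + 0.482 = 128.740 m² sabins.
Room volume: 621 m³.
Sabine: RT60 = 0.161 × 621 / 128.740 = 0.78 s.

0.78 s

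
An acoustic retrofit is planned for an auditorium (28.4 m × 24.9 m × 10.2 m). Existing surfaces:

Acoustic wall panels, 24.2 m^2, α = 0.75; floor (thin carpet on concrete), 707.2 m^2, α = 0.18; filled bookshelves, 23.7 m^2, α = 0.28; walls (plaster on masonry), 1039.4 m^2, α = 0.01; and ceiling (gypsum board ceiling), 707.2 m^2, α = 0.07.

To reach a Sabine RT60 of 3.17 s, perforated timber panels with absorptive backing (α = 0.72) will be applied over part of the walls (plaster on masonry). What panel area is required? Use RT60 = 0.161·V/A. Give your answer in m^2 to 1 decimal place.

A₁ = Σ Sᵢαᵢ = 24.2×0.75 + 707.2×0.18 + 23.7×0.28 + 1039.4×0.01 + 707.2×0.07 = 211.980 sabins.
Required A₂ = 0.161·7213.032/3.17 = 366.340 sabins.
ΔA needed = 366.340 − 211.980 = 154.360 sabins.
Net gain per m^2: Δα = 0.72 − 0.01 = 0.71.
Area = ΔA/Δα = 154.360/0.71 = 217.4 m^2.

217.4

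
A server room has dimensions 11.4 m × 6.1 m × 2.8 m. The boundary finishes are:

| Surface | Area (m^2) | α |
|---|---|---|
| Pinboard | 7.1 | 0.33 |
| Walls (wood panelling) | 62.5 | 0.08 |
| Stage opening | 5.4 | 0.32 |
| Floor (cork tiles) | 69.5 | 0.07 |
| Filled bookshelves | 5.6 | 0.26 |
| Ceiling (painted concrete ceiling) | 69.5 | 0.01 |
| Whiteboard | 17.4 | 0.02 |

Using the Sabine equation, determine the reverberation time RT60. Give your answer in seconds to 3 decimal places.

Total absorption A = 7.1×0.33 + 62.5×0.08 + 5.4×0.32 + 69.5×0.07 + 5.6×0.26 + 69.5×0.01 + 17.4×0.02
  = 2.343 + 5.000 + 1.728 + 4.865 + 1.456 + 0.695 + 0.348 = 16.435 m^2 sabins.
Room volume: 194.712 m³.
T = 0.161 V/A = 0.161·194.712/16.435 = 1.907 s.

1.907 seconds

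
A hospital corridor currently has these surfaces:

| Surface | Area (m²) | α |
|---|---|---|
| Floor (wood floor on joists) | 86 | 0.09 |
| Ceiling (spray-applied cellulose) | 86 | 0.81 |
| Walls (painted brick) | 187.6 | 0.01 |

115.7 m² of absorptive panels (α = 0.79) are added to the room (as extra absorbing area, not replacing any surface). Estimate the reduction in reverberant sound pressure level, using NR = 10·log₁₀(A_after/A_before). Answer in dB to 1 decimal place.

A_before = Σ Sᵢαᵢ = 86·0.09 + 86·0.81 + 187.6·0.01 = 79.276 sabins.
Added absorption = 115.7 × 0.79 = 91.403 sabins.
A_after = 79.276 + 91.403 = 170.679 sabins.
NR = 10·log₁₀(170.679/79.276) = 3.3 dB.

3.3 dB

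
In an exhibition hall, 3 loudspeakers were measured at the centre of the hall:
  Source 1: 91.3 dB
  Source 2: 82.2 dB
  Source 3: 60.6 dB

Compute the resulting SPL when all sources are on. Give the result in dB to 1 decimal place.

91.8 dB

Σ 10^(Lᵢ/10) = 1.516e+09.
L_total = 10·log₁₀(1.516e+09) = 91.8 dB.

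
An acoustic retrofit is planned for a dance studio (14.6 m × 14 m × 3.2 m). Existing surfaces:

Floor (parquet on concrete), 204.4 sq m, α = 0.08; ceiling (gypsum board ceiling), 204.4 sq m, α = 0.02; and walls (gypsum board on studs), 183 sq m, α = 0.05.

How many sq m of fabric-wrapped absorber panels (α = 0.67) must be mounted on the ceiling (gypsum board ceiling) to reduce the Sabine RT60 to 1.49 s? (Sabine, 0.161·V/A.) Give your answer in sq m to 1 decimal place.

A₁ = Σ Sᵢαᵢ = 204.4×0.08 + 204.4×0.02 + 183×0.05 = 29.590 sabins.
V = 654.08 m³. Target absorption A₂ = 0.161 × 654.08 / 1.49 = 70.676 sabins.
Absorption to add: 70.676 − 29.590 = 41.086 sabins.
Net gain per sq m: Δα = 0.67 − 0.02 = 0.65.
Panel area = 41.086 / 0.65 = 63.2 sq m.

63.2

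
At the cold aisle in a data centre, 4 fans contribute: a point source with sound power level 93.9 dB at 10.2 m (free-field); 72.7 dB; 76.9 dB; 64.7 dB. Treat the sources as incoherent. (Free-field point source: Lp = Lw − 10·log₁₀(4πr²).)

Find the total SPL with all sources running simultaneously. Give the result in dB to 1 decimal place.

Source at 10.2 m: Lp = 93.9 − 10·log₁₀(4π·10.2²) = 93.9 − 10·log₁₀(1307.405) = 62.7 dB.
Converting to relative power and adding: 10^(62.7/10) + 10^(72.7/10) + 10^(76.9/10) + 10^(64.7/10) = 7.241e+07.
Back to dB: 10·log₁₀ Σ = 78.6 dB.

78.6 dB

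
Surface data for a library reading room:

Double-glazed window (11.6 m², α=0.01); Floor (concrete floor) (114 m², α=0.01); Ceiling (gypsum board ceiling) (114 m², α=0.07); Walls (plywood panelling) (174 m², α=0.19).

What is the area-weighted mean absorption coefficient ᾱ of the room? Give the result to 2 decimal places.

0.10

Total surface area S = 413.6 m².
A = 11.6×0.01 + 114×0.01 + 114×0.07 + 174×0.19 = 42.296 sabins.
ᾱ = A/S = 0.10.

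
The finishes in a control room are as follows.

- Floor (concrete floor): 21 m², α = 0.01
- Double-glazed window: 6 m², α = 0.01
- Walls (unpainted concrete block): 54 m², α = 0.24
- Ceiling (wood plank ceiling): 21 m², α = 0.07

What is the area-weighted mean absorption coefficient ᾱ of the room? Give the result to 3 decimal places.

0.144

Total surface area S = 102.0 m².
A = 21×0.01 + 6×0.01 + 54×0.24 + 21×0.07 = 14.700 sabins.
ᾱ = A/S = 0.144.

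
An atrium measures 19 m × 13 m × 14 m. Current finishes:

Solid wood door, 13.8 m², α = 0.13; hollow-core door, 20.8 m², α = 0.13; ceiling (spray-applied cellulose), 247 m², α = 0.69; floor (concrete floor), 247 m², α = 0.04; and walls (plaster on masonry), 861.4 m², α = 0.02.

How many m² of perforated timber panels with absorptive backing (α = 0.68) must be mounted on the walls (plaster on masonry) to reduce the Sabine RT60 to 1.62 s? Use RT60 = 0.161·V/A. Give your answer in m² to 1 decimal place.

214.6

Equivalent absorption area: A₁ = 13.8·0.13 + 20.8·0.13 + 247·0.69 + 247·0.04 + 861.4·0.02 = 202.036 m².
Required A₂ = 0.161·3458/1.62 = 343.665 sabins.
ΔA needed = 343.665 − 202.036 = 141.629 sabins.
Net gain per m²: Δα = 0.68 − 0.02 = 0.66.
Panel area = 141.629 / 0.66 = 214.6 m².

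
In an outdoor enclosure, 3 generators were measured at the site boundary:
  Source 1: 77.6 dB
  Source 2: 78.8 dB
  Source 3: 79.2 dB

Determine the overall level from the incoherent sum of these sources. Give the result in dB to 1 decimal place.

83.4 dB

Σ 10^(Lᵢ/10) = 2.166e+08.
L_total = 10·log₁₀(2.166e+08) = 83.4 dB.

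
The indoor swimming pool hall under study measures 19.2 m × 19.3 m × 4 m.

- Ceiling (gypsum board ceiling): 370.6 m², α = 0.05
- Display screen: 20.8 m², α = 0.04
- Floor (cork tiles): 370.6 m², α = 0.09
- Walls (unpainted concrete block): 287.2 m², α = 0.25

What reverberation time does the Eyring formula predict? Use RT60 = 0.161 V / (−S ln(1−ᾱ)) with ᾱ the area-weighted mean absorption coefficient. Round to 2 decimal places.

S = Σ Sᵢ = 1049.2 m².
Absorption A = 370.6·0.05 + 20.8·0.04 + 370.6·0.09 + 287.2·0.25 = 124.516 sabins.
ᾱ = 124.516 / 1049.2 = 0.1187.
−S·ln(1−ᾱ) = −1049.2 × ln(1 − 0.1187) = 132.574.
V = 19.2 × 19.3 × 4 = 1482.24 m³.
T = 0.161·V/[−S·ln(1−ᾱ)] = 0.161·1482.24/132.574 = 1.80 s.

1.80 s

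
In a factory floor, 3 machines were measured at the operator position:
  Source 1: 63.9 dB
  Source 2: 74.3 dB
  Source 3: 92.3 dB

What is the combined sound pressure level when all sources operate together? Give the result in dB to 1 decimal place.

Σ 10^(Lᵢ/10) = 1.728e+09.
Combined level = 10 log₁₀(1.728e+09) = 92.4 dB.

92.4 dB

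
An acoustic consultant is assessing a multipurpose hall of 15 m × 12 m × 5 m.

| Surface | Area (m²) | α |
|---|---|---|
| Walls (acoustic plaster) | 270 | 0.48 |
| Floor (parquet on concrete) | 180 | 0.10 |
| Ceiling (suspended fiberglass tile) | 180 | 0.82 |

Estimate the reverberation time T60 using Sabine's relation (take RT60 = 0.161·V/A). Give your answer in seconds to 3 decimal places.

A = Σ Sᵢαᵢ = 270·0.48 + 180·0.10 + 180·0.82 = 295.200 sabins.
V = 15·12·5 = 900 m³.
T = 0.161 V/A = 0.161·900/295.200 = 0.491 s.

0.491 seconds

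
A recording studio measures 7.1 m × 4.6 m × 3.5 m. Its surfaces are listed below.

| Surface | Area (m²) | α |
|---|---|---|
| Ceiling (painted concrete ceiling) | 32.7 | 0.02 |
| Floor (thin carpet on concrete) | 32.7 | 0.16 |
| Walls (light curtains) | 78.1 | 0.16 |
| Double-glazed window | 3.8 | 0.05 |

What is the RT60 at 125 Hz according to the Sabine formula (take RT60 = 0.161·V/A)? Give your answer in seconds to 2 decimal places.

0.99 sec

Equivalent absorption area: A = 32.7×0.02 + 32.7×0.16 + 78.1×0.16 + 3.8×0.05 = 18.572 m².
Room volume: 114.31 m³.
T = 0.161 V/A = 0.161·114.31/18.572 = 0.99 s.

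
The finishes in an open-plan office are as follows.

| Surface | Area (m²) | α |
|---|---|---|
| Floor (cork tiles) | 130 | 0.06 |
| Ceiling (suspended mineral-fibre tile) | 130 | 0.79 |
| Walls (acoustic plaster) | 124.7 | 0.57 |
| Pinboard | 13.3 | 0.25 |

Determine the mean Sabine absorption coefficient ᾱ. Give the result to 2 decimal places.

0.46

S = Σ Sᵢ = 130 + 130 + 124.7 + 13.3 = 398.0 m².
Σ(Sᵢαᵢ) = 130*0.06 + 130*0.79 + 124.7*0.57 + 13.3*0.25 = 184.904.
ᾱ = A/S = 0.46.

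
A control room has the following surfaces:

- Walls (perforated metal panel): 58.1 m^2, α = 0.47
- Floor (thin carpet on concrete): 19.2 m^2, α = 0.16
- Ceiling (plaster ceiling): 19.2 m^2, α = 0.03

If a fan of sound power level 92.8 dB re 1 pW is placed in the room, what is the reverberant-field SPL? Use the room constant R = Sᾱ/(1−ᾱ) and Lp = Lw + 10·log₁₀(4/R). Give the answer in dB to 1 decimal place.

82.2 dB

A = 30.955 sabins; S = 96.5 m^2.
ᾱ = 0.3208, so room constant R = A/(1−ᾱ) = 45.576 m^2.
Lp = Lw + 10 log₁₀(4/R) = 92.8 -10.57 = 82.2 dB.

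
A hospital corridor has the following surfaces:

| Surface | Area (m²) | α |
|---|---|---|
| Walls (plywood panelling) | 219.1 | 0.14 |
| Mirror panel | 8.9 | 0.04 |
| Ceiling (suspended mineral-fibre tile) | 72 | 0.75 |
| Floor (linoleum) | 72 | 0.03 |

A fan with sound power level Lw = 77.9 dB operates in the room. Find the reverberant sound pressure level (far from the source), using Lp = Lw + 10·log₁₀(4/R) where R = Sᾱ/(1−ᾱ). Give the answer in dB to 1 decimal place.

Σ(Sᵢαᵢ) = 219.1·0.14 + 8.9·0.04 + 72·0.75 + 72·0.03 = 87.190; total area S = 372.0 m².
ᾱ = 0.2344, so room constant R = A/(1−ᾱ) = 113.885 m².
Lp = 77.9 + 10·log₁₀(4/113.885) = 77.9 + (-14.54) = 63.4 dB.

63.4 dB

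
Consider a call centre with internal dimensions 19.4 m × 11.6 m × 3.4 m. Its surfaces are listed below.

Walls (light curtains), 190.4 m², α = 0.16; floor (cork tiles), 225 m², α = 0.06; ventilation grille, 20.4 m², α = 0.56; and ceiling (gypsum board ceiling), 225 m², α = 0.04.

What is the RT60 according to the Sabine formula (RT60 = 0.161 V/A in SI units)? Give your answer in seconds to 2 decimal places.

A = Σ Sᵢαᵢ = 190.4*0.16 + 225*0.06 + 20.4*0.56 + 225*0.04 = 64.388 sabins.
V = 19.4·11.6·3.4 = 765.136 m³.
Sabine: RT60 = 0.161 × 765.136 / 64.388 = 1.91 s.

1.91 sec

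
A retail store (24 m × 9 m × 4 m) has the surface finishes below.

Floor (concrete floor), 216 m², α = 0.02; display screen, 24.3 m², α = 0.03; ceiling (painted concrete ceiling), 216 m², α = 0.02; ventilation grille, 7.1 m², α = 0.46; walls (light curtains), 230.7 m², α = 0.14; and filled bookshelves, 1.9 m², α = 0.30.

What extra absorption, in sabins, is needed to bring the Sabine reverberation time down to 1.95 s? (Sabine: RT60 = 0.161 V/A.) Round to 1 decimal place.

Total absorption A₁ = 216·0.02 + 24.3·0.03 + 216·0.02 + 7.1·0.46 + 230.7·0.14 + 1.9·0.30
  = 4.320 + 0.729 + 4.320 + 3.266 + 32.298 + 0.570 = 45.503 m² sabins.
V = 864 m³. Required absorption A₂ = 0.161 × 864 / 1.95 = 71.335 sabins.
Additional absorption ΔA = 71.335 − 45.503 = 25.8 sabins.

25.8 sabins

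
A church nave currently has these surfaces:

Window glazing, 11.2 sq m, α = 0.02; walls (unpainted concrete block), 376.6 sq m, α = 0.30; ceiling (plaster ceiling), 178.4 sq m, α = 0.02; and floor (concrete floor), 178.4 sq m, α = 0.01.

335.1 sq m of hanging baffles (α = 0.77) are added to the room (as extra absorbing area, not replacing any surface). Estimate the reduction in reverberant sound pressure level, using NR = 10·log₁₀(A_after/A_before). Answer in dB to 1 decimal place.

5.0 dB

Total absorption A_before = 11.2×0.02 + 376.6×0.30 + 178.4×0.02 + 178.4×0.01
  = 0.224 + 112.980 + 3.568 + 1.784 = 118.556 sq m sabins.
Added absorption = 335.1 × 0.77 = 258.027 sabins.
A_after = 118.556 + 258.027 = 376.583 sabins.
Reduction = 10 log₁₀(A_after/A_before) = 10 log₁₀(3.1764) = 5.0 dB.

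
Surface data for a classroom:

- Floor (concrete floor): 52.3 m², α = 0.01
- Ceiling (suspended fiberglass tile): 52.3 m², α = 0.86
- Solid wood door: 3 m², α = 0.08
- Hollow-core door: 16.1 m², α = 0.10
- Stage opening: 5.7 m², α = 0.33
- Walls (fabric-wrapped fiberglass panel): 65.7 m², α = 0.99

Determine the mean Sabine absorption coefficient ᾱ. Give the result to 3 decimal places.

S = Σ Sᵢ = 52.3 + 52.3 + 3 + 16.1 + 5.7 + 65.7 = 195.1 m².
Σ(Sᵢαᵢ) = 52.3·0.01 + 52.3·0.86 + 3·0.08 + 16.1·0.10 + 5.7·0.33 + 65.7·0.99 = 114.275.
ᾱ = 114.275 / 195.1 = 0.586.

0.586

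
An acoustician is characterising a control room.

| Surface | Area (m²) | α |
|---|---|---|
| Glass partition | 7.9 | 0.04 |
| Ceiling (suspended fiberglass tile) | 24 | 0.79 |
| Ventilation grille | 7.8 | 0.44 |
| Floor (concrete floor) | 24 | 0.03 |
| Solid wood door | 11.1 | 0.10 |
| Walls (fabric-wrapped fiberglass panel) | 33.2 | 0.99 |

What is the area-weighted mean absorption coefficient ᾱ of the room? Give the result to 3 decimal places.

Total surface area S = 108.0 m².
Weighted sum Σ Sα = 57.406.
ᾱ = 57.406 / 108.0 = 0.532.

0.532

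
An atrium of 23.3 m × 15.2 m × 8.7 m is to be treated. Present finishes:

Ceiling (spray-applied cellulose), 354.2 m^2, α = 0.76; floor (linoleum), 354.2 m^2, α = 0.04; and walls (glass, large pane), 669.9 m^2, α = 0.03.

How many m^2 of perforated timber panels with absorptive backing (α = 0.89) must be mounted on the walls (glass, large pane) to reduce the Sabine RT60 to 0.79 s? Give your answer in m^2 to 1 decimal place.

377.3

Total absorption A₁ = 354.2*0.76 + 354.2*0.04 + 669.9*0.03
  = 269.192 + 14.168 + 20.097 = 303.457 m^2 sabins.
Required A₂ = 0.161·3081.192/0.79 = 627.939 sabins.
ΔA needed = 627.939 − 303.457 = 324.482 sabins.
Each m^2 of panel replacing the walls (glass, large pane) adds (0.89 − 0.03) = 0.86 sabins.
Panel area = 324.482 / 0.86 = 377.3 m^2.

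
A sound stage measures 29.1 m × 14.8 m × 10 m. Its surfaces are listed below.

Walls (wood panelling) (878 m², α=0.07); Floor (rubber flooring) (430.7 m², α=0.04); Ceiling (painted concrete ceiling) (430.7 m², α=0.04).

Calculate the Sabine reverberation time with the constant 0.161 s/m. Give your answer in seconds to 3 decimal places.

7.229 s

Equivalent absorption area: A = 878×0.07 + 430.7×0.04 + 430.7×0.04 = 95.916 m².
Room volume: 4306.8 m³.
T = 0.161 V/A = 0.161·4306.8/95.916 = 7.229 s.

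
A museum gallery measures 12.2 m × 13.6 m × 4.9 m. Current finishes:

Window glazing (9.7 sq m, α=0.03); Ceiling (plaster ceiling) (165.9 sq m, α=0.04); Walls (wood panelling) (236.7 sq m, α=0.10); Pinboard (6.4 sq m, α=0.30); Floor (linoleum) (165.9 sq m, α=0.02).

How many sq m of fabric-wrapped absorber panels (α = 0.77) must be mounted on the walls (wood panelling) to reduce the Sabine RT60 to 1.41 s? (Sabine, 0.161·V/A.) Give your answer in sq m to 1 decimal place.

Summing Sᵢαᵢ: 0.291 + 6.636 + 23.670 + 1.920 + 3.318 → A₁ = 35.835 sabins.
V = 813.008 m³. Target absorption A₂ = 0.161 × 813.008 / 1.41 = 92.833 sabins.
ΔA needed = 92.833 − 35.835 = 56.998 sabins.
Net gain per sq m: Δα = 0.77 − 0.10 = 0.67.
Area = ΔA/Δα = 56.998/0.67 = 85.1 sq m.

85.1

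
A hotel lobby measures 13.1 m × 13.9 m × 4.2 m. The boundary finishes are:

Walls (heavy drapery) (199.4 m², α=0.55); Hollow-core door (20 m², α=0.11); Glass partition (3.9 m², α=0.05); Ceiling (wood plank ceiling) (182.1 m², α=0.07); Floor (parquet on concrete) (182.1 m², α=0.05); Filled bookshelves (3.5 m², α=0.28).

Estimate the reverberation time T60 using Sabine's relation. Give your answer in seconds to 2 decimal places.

0.91 s

A = Σ Sᵢαᵢ = 199.4*0.55 + 20*0.11 + 3.9*0.05 + 182.1*0.07 + 182.1*0.05 + 3.5*0.28 = 134.897 sabins.
Volume V = 13.1 × 13.9 × 4.2 = 764.778 m³.
T = 0.161 V/A = 0.161·764.778/134.897 = 0.91 s.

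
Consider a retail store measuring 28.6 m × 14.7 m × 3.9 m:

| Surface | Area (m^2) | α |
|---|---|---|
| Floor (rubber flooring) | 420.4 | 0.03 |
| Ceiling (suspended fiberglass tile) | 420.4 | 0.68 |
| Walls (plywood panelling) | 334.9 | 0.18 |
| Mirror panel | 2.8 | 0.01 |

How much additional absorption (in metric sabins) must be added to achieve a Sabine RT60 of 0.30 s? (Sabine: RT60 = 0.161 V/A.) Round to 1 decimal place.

521.1 sabins

Total absorption A₁ = 420.4*0.03 + 420.4*0.68 + 334.9*0.18 + 2.8*0.01
  = 12.612 + 285.872 + 60.282 + 0.028 = 358.794 m^2 sabins.
For T = 0.30 s, need A₂ = 0.161·V/T = 0.161·1639.638/0.30 = 879.939 sabins.
Additional absorption ΔA = 879.939 − 358.794 = 521.1 sabins.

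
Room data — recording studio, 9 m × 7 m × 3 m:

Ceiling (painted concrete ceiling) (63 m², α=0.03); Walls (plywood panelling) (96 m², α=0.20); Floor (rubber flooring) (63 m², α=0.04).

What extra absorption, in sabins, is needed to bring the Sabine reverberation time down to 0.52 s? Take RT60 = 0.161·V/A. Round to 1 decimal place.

Total absorption A₁ = 63·0.03 + 96·0.20 + 63·0.04
  = 1.890 + 19.200 + 2.520 = 23.610 m² sabins.
For T = 0.52 s, need A₂ = 0.161·V/T = 0.161·189/0.52 = 58.517 sabins.
ΔA = A₂ − A₁ = 58.517 − 23.610 = 34.9 sabins.

34.9 sabins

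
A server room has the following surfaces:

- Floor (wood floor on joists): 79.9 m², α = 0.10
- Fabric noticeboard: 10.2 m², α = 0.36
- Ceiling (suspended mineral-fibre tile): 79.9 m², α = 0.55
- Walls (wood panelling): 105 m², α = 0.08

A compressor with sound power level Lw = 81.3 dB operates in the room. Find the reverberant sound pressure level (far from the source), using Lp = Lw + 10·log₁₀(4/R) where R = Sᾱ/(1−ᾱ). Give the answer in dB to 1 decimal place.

Σ(Sᵢαᵢ) = 79.9·0.10 + 10.2·0.36 + 79.9·0.55 + 105·0.08 = 64.007; total area S = 275.0 m².
ᾱ = 64.007/275.0 = 0.2328; R = Sᾱ/(1−ᾱ) = 64.007/(1−0.2328) = 83.429 m².
Lp = Lw + 10 log₁₀(4/R) = 81.3 -13.19 = 68.1 dB.

68.1 dB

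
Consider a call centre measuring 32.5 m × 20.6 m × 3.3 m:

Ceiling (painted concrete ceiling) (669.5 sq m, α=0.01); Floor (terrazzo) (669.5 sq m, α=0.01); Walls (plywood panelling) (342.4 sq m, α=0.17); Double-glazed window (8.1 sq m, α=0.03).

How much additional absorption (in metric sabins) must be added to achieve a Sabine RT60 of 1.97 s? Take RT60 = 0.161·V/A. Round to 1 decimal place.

Total absorption A₁ = 669.5*0.01 + 669.5*0.01 + 342.4*0.17 + 8.1*0.03
  = 6.695 + 6.695 + 58.208 + 0.243 = 71.841 sq m sabins.
V = 2209.35 m³. Required absorption A₂ = 0.161 × 2209.35 / 1.97 = 180.561 sabins.
Shortfall: 180.561 − 71.841 = 108.7 sabins.

108.7 sabins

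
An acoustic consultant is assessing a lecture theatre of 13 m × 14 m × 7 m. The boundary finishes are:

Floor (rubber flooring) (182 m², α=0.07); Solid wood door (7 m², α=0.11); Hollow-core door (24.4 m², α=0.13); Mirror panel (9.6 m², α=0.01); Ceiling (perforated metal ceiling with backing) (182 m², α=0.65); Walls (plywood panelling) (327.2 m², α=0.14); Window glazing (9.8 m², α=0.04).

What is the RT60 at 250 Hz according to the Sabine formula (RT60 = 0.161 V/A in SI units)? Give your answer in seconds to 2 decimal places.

1.13 s

Equivalent absorption area: A = 182*0.07 + 7*0.11 + 24.4*0.13 + 9.6*0.01 + 182*0.65 + 327.2*0.14 + 9.8*0.04 = 181.278 m².
Volume V = 13 × 14 × 7 = 1274 m³.
RT60 = 0.161 · V / A = 0.161 × 1274 / 181.278 = 1.13 s.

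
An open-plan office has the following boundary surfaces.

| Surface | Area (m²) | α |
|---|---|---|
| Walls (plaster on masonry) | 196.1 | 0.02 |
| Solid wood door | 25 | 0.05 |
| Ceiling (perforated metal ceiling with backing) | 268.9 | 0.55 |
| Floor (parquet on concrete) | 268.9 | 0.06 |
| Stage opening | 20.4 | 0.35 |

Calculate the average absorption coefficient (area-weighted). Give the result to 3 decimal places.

S = Σ Sᵢ = 196.1 + 25 + 268.9 + 268.9 + 20.4 = 779.3 m².
A = 196.1·0.02 + 25·0.05 + 268.9·0.55 + 268.9·0.06 + 20.4·0.35 = 176.341 sabins.
ᾱ = A/S = 0.226.

0.226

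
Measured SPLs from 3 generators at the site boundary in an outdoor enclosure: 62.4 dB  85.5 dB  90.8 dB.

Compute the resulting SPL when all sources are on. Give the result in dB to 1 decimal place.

Σ 10^(Lᵢ/10) = 1.559e+09.
Back to dB: 10·log₁₀ Σ = 91.9 dB.

91.9 dB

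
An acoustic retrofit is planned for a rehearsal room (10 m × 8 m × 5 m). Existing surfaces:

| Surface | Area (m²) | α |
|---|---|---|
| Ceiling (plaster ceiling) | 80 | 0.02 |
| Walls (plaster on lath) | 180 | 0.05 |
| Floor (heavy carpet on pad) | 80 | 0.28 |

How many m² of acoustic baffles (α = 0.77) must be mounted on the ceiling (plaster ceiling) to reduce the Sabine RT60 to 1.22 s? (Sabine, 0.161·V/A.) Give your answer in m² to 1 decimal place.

26.4

Equivalent absorption area: A₁ = 80*0.02 + 180*0.05 + 80*0.28 = 33.000 m².
V = 400 m³. Target absorption A₂ = 0.161 × 400 / 1.22 = 52.787 sabins.
ΔA needed = 52.787 − 33.000 = 19.787 sabins.
Net gain per m²: Δα = 0.77 − 0.02 = 0.75.
Area = ΔA/Δα = 19.787/0.75 = 26.4 m².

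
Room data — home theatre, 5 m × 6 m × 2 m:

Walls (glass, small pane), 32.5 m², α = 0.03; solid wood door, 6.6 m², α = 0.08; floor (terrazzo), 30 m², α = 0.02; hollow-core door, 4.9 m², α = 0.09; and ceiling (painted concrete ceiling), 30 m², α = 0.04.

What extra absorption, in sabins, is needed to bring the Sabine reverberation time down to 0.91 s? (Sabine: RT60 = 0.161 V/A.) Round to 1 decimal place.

Equivalent absorption area: A₁ = 32.5*0.03 + 6.6*0.08 + 30*0.02 + 4.9*0.09 + 30*0.04 = 3.744 m².
Target A₂ = 0.161·60/0.91 = 10.615 sabins (V = 60 m³).
Shortfall: 10.615 − 3.744 = 6.9 sabins.

6.9 sabins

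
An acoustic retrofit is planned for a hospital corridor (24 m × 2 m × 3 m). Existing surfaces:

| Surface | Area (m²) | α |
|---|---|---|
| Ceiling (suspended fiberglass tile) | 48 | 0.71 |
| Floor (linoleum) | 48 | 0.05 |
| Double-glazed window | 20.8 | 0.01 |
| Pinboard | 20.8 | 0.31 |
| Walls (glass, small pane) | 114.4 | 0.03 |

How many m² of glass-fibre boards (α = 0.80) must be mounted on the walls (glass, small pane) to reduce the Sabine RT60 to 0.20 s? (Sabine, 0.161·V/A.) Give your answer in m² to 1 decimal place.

Total absorption A₁ = 48*0.71 + 48*0.05 + 20.8*0.01 + 20.8*0.31 + 114.4*0.03
  = 34.080 + 2.400 + 0.208 + 6.448 + 3.432 = 46.568 m² sabins.
V = 144 m³. Target absorption A₂ = 0.161 × 144 / 0.20 = 115.920 sabins.
Absorption to add: 115.920 − 46.568 = 69.352 sabins.
Each m² of panel replacing the walls (glass, small pane) adds (0.80 − 0.03) = 0.77 sabins.
Panel area = 69.352 / 0.77 = 90.1 m².

90.1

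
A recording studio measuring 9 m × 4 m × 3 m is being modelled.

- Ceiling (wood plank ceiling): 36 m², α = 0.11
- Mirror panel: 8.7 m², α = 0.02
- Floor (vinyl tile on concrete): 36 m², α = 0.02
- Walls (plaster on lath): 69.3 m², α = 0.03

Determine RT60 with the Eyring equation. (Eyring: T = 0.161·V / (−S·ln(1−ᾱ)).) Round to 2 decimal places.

2.45 s

S = Σ Sᵢ = 150.0 m².
Absorption A = 36·0.11 + 8.7·0.02 + 36·0.02 + 69.3·0.03 = 6.933 sabins.
ᾱ = 6.933 / 150.0 = 0.0462.
−S·ln(1−ᾱ) = −150.0 × ln(1 − 0.0462) = 7.095.
V = 9 × 4 × 3 = 108 m³.
T = 0.161·V/[−S·ln(1−ᾱ)] = 0.161·108/7.095 = 2.45 s.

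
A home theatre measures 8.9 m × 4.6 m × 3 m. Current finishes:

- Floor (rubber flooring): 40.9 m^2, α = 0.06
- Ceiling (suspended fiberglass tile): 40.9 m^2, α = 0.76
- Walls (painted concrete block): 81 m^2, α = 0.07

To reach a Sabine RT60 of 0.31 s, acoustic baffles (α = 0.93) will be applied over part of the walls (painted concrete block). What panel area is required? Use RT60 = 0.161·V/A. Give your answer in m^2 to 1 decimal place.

Summing Sᵢαᵢ: 2.454 + 31.084 + 5.670 → A₁ = 39.208 sabins.
V = 122.82 m³. Target absorption A₂ = 0.161 × 122.82 / 0.31 = 63.787 sabins.
Absorption to add: 63.787 − 39.208 = 24.579 sabins.
Each m^2 of panel replacing the walls (painted concrete block) adds (0.93 − 0.07) = 0.86 sabins.
Area = ΔA/Δα = 24.579/0.86 = 28.6 m^2.

28.6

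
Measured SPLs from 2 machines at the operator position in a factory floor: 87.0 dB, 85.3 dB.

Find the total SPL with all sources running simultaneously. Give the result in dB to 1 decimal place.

Sum in the linear (power) domain: Σ 10^(Lᵢ/10) = 10^(87.0/10) + 10^(85.3/10) = 8.4e+08.
Back to dB: 10·log₁₀ Σ = 89.2 dB.

89.2 dB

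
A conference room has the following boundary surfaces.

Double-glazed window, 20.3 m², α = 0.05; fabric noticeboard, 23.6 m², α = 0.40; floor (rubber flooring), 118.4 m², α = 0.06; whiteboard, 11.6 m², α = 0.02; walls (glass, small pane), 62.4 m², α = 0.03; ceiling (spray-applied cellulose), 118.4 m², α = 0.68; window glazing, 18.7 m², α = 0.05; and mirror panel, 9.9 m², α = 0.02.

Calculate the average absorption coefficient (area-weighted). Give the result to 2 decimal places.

Total surface area S = 383.3 m².
Σ(Sᵢαᵢ) = 20.3·0.05 + 23.6·0.40 + 118.4·0.06 + 11.6·0.02 + 62.4·0.03 + 118.4·0.68 + 18.7·0.05 + 9.9·0.02 = 101.308.
ᾱ = A/S = 0.26.

0.26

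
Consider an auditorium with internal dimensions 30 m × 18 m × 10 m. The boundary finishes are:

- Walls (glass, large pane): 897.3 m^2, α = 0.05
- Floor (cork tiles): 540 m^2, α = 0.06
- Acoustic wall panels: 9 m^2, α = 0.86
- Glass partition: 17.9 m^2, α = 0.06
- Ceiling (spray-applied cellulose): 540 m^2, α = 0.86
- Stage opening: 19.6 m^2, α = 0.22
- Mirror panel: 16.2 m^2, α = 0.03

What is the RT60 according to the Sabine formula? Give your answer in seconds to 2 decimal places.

1.57 s

Summing Sᵢαᵢ: 44.865 + 32.400 + 7.740 + 1.074 + 464.400 + 4.312 + 0.486 → A = 555.277 sabins.
Room volume: 5400 m³.
RT60 = 0.161 · V / A = 0.161 × 5400 / 555.277 = 1.57 s.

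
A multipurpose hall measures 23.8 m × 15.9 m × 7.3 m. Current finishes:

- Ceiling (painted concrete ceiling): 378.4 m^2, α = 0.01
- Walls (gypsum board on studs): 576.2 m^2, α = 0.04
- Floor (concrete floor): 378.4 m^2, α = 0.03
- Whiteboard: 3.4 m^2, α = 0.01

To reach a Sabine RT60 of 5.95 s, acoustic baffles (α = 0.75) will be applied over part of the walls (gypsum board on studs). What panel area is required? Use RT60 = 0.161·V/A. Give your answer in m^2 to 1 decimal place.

Equivalent absorption area: A₁ = 378.4×0.01 + 576.2×0.04 + 378.4×0.03 + 3.4×0.01 = 38.218 m^2.
V = 2762.466 m³. Target absorption A₂ = 0.161 × 2762.466 / 5.95 = 74.749 sabins.
ΔA needed = 74.749 − 38.218 = 36.531 sabins.
Net gain per m^2: Δα = 0.75 − 0.04 = 0.71.
Area = ΔA/Δα = 36.531/0.71 = 51.5 m^2.

51.5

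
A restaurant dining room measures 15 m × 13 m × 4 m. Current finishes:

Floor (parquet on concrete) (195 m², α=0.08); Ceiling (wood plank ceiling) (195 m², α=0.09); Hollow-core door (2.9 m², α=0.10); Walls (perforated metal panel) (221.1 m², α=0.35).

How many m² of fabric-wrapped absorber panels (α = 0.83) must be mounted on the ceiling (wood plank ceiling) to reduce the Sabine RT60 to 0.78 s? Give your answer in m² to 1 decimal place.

Equivalent absorption area: A₁ = 195×0.08 + 195×0.09 + 2.9×0.10 + 221.1×0.35 = 110.825 m².
V = 780 m³. Target absorption A₂ = 0.161 × 780 / 0.78 = 161.000 sabins.
Absorption to add: 161.000 − 110.825 = 50.175 sabins.
Each m² of panel replacing the ceiling (wood plank ceiling) adds (0.83 − 0.09) = 0.74 sabins.
Panel area = 50.175 / 0.74 = 67.8 m².

67.8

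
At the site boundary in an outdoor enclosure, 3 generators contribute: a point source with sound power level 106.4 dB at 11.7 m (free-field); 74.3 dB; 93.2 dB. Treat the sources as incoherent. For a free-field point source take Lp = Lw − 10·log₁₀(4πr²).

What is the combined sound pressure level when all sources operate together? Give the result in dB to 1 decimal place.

Source at 11.7 m: Lp = 106.4 − 10·log₁₀(4π·11.7²) = 106.4 − 10·log₁₀(1720.210) = 74.0 dB.
Converting to relative power and adding: 10^(74.0/10) + 10^(74.3/10) + 10^(93.2/10) = 2.141e+09.
Combined level = 10 log₁₀(2.141e+09) = 93.3 dB.

93.3 dB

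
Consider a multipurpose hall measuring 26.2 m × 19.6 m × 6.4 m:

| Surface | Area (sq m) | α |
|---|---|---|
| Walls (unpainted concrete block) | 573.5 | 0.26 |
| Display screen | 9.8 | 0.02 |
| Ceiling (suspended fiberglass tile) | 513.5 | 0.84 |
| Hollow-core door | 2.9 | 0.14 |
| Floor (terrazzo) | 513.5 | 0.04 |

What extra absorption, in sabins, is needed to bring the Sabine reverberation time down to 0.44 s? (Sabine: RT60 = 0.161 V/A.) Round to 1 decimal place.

Summing Sᵢαᵢ: 149.110 + 0.196 + 431.340 + 0.406 + 20.540 → A₁ = 601.592 sabins.
Target A₂ = 0.161·3286.528/0.44 = 1202.570 sabins (V = 3286.528 m³).
Shortfall: 1202.570 − 601.592 = 601.0 sabins.

601.0 sabins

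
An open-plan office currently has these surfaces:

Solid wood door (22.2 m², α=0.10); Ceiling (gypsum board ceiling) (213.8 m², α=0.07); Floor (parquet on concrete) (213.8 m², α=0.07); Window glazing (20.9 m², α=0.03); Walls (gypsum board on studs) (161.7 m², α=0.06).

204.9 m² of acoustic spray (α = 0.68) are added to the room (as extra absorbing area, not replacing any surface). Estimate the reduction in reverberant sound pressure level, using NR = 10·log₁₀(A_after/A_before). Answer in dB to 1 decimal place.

Equivalent absorption area: A_before = 22.2·0.10 + 213.8·0.07 + 213.8·0.07 + 20.9·0.03 + 161.7·0.06 = 42.481 m².
Treatment contributes 204.9·0.68 = 139.332 sabins.
New total A_after = 181.813 sabins.
NR = 10·log₁₀(181.813/42.481) = 6.3 dB.

6.3 dB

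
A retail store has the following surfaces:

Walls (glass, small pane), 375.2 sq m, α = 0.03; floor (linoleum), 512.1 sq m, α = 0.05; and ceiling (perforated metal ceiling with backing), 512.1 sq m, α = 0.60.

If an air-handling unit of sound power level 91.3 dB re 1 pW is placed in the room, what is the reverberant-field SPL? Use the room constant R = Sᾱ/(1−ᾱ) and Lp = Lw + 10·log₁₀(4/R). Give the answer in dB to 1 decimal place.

70.7 dB

A = 344.121 sabins; S = 1399.4 sq m.
ᾱ = 0.2459, so room constant R = A/(1−ᾱ) = 456.333 sq m.
Lp = Lw + 10 log₁₀(4/R) = 91.3 -20.57 = 70.7 dB.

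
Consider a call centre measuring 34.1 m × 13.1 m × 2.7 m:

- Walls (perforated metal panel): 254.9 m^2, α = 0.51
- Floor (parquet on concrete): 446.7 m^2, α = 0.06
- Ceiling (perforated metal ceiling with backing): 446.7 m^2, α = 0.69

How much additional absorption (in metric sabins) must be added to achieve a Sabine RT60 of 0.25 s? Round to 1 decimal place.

311.7 sabins

Total absorption A₁ = 254.9×0.51 + 446.7×0.06 + 446.7×0.69
  = 129.999 + 26.802 + 308.223 = 465.024 m^2 sabins.
For T = 0.25 s, need A₂ = 0.161·V/T = 0.161·1206.117/0.25 = 776.739 sabins.
ΔA = A₂ − A₁ = 776.739 − 465.024 = 311.7 sabins.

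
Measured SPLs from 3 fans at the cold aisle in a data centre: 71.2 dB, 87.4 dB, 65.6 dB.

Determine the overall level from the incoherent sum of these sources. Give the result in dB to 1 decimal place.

Converting to relative power and adding: 10^(71.2/10) + 10^(87.4/10) + 10^(65.6/10) = 5.664e+08.
Combined level = 10 log₁₀(5.664e+08) = 87.5 dB.

87.5 dB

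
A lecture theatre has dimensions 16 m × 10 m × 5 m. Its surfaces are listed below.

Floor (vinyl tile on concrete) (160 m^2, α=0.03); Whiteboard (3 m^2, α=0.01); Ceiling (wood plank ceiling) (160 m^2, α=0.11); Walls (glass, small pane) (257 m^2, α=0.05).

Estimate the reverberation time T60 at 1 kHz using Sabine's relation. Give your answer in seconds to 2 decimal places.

A = Σ Sᵢαᵢ = 160·0.03 + 3·0.01 + 160·0.11 + 257·0.05 = 35.280 sabins.
V = 16·10·5 = 800 m³.
T = 0.161 V/A = 0.161·800/35.280 = 3.65 s.

3.65 sec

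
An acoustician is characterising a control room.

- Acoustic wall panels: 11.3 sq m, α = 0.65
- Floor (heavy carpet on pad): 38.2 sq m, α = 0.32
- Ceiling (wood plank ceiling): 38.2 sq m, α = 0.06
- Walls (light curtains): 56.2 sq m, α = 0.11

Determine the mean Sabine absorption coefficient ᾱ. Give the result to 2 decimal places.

Total surface area S = 143.9 sq m.
A = 11.3·0.65 + 38.2·0.32 + 38.2·0.06 + 56.2·0.11 = 28.043 sabins.
ᾱ = A/S = 0.19.

0.19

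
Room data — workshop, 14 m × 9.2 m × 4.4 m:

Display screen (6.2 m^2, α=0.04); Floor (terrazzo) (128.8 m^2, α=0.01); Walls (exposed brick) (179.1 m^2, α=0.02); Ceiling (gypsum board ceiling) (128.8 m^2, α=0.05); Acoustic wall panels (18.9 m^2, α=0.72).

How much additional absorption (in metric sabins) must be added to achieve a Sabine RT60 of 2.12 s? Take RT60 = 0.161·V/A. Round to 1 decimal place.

17.9 sabins

Total absorption A₁ = 6.2*0.04 + 128.8*0.01 + 179.1*0.02 + 128.8*0.05 + 18.9*0.72
  = 0.248 + 1.288 + 3.582 + 6.440 + 13.608 = 25.166 m^2 sabins.
V = 566.72 m³. Required absorption A₂ = 0.161 × 566.72 / 2.12 = 43.039 sabins.
Additional absorption ΔA = 43.039 − 25.166 = 17.9 sabins.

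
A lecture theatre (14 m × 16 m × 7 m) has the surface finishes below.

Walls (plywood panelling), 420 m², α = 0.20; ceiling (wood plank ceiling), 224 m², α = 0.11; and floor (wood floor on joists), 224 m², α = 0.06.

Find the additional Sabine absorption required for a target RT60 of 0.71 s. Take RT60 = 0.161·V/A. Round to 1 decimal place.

A₁ = Σ Sᵢαᵢ = 420×0.20 + 224×0.11 + 224×0.06 = 122.080 sabins.
Target A₂ = 0.161·1568/0.71 = 355.561 sabins (V = 1568 m³).
Shortfall: 355.561 − 122.080 = 233.5 sabins.

233.5 sabins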